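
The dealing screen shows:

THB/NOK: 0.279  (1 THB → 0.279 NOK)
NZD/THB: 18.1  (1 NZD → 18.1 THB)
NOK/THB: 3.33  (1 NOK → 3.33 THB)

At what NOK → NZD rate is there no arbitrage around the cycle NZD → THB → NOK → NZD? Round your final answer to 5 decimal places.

0.19802

Known legs of the cycle: 18.1 × 0.279 = 5.0499
For no arbitrage the full-cycle product must be 1, so the missing rate is 1 / 5.0499 ≈ 0.1980237.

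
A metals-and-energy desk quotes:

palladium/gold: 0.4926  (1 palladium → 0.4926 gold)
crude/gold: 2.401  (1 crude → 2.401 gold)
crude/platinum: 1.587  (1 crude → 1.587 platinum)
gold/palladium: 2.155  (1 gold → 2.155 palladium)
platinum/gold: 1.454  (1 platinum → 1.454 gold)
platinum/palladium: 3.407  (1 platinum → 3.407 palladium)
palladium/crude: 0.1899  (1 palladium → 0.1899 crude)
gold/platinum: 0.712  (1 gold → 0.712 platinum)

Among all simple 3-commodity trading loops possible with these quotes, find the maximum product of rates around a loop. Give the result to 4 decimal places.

1.1949

palladium→gold→platinum→palladium: 0.4926 × 0.712 × 3.407 = 1.19494
palladium→crude→platinum→palladium: 0.1899 × 1.587 × 3.407 = 1.02677
palladium→crude→gold→palladium: 0.1899 × 2.401 × 2.155 = 0.98257
Maximum is palladium→gold→platinum→palladium at 1.1949; arbitrage exists.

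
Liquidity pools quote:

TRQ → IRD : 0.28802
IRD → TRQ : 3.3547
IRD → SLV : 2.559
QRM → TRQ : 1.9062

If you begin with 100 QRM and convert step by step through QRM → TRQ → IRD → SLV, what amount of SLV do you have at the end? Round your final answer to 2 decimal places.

100 QRM × 1.9062 = 190.62 TRQ
190.62 TRQ × 0.28802 = 54.9023724 IRD
54.9023724 IRD × 2.559 = 140.4951709716 SLV

140.50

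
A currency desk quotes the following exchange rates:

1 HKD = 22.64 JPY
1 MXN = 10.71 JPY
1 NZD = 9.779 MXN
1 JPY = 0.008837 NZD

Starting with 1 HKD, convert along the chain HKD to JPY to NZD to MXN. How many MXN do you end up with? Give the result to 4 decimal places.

1.9565

1 HKD × 22.64 = 22.64 JPY
22.64 JPY × 0.008837 = 0.20006968 NZD
0.20006968 NZD × 9.779 = 1.95648140072 MXN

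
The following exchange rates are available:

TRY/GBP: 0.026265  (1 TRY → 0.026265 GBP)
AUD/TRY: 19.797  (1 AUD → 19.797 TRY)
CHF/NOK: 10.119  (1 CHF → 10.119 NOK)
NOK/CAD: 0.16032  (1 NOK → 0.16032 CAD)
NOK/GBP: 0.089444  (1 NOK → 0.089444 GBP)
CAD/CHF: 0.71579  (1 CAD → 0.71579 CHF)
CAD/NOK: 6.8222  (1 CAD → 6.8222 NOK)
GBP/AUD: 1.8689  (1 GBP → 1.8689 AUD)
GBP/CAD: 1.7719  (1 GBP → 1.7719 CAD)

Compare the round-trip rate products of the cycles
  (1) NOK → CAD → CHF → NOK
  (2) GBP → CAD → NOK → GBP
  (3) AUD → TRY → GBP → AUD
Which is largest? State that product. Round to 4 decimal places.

1.1612

(1) 0.16032 × 0.71579 × 10.119 = 1.16121
(2) 1.7719 × 6.8222 × 0.089444 = 1.08122
(3) 19.797 × 0.026265 × 1.8689 = 0.97177
Highest is cycle (1) at 1.1612 (>1, arbitrage).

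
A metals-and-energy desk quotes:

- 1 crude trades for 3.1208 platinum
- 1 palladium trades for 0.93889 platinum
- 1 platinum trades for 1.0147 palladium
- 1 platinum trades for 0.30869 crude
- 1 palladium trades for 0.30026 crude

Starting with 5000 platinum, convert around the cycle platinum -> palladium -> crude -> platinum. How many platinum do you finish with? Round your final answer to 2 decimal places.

5000 platinum × 1.0147 = 5073.5 palladium
5073.5 palladium × 0.30026 = 1523.36911 crude
1523.36911 crude × 3.1208 = 4754.130318488 platinum

4754.13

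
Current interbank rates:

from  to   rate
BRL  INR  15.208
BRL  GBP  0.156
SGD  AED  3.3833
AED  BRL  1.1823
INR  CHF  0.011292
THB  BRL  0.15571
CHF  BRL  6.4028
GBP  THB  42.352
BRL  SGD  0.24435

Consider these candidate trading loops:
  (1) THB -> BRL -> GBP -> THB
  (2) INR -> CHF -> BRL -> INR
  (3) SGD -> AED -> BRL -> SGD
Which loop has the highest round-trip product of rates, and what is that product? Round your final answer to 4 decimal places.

(1) 0.15571 × 0.156 × 42.352 = 1.02876
(2) 0.011292 × 6.4028 × 15.208 = 1.09954
(3) 3.3833 × 1.1823 × 0.24435 = 0.97742
Highest is cycle (2) at 1.0995 (>1, arbitrage).

1.0995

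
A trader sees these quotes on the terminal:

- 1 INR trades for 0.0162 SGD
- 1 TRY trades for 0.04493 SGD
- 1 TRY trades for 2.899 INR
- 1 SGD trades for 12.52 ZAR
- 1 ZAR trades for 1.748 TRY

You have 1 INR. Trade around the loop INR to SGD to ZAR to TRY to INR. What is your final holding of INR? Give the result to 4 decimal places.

1.0278

1 INR × 0.0162 = 0.0162 SGD
0.0162 SGD × 12.52 = 0.202824 ZAR
0.202824 ZAR × 1.748 = 0.354536352 TRY
0.354536352 TRY × 2.899 = 1.027800884448 INR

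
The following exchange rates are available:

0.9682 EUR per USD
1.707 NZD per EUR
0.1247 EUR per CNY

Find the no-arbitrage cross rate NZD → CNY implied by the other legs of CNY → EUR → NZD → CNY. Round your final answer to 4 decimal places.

Known legs of the cycle: 0.1247 × 1.707 = 0.2128629
For no arbitrage the full-cycle product must be 1, so the missing rate is 1 / 0.2128629 ≈ 4.697860.

4.6979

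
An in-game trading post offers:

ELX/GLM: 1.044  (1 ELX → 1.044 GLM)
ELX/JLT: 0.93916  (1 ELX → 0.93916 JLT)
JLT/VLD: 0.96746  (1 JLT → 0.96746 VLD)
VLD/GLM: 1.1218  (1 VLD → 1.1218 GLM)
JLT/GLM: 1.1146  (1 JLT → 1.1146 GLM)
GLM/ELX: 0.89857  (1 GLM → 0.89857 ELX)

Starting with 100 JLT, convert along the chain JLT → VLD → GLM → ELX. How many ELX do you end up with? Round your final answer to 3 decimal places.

97.521

100 JLT × 0.96746 = 96.746 VLD
96.746 VLD × 1.1218 = 108.5296628 GLM
108.5296628 GLM × 0.89857 = 97.521499102196 ELX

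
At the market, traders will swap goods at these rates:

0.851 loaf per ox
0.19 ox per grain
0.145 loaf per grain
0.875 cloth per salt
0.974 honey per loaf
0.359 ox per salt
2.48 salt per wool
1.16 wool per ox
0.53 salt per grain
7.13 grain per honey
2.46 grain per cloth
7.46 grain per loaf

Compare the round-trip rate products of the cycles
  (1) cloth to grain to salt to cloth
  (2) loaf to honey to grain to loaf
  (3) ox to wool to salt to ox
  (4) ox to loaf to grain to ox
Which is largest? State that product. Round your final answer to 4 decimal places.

1.2062

(1) 2.46 × 0.53 × 0.875 = 1.14083
(2) 0.974 × 7.13 × 0.145 = 1.00697
(3) 1.16 × 2.48 × 0.359 = 1.03277
(4) 0.851 × 7.46 × 0.19 = 1.20621
Highest is cycle (4) at 1.2062 (>1, arbitrage).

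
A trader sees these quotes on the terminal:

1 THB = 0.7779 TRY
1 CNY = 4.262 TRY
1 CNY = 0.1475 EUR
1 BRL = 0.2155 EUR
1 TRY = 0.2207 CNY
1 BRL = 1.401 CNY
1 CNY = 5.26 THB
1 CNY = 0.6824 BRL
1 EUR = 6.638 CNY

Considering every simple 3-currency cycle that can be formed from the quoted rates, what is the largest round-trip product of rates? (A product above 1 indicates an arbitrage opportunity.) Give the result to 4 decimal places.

0.9762

CNY→BRL→EUR→CNY: 0.6824 × 0.2155 × 6.638 = 0.97617
CNY→THB→TRY→CNY: 5.26 × 0.7779 × 0.2207 = 0.90305
Maximum is CNY→BRL→EUR→CNY at 0.9762; no arbitrage — every cycle loses value.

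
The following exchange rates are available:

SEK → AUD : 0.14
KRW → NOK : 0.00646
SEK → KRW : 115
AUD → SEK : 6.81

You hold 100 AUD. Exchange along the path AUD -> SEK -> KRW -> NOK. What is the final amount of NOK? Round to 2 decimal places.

505.91

100 AUD × 6.81 = 681 SEK
681 SEK × 115 = 78315 KRW
78315 KRW × 0.00646 = 505.9149 NOK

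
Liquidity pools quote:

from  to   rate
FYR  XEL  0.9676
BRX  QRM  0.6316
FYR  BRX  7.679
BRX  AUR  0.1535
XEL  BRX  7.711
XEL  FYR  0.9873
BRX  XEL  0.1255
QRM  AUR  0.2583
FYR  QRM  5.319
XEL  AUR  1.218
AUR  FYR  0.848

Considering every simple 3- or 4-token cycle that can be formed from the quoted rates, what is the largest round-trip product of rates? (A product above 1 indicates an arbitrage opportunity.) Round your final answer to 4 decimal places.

1.1651

QRM→AUR→FYR→QRM: 0.2583 × 0.848 × 5.319 = 1.16507
BRX→QRM→AUR→FYR→BRX: 0.6316 × 0.2583 × 0.848 × 7.679 = 1.06235
BRX→AUR→FYR→BRX: 0.1535 × 0.848 × 7.679 = 0.99956
XEL→AUR→FYR→XEL: 1.218 × 0.848 × 0.9676 = 0.99940
BRX→XEL→AUR→FYR→BRX: 0.1255 × 1.218 × 0.848 × 7.679 = 0.99539
BRX→AUR→FYR→XEL→BRX: 0.1535 × 0.848 × 0.9676 × 7.711 = 0.97120
BRX→XEL→FYR→BRX: 0.1255 × 0.9873 × 7.679 = 0.95148
Maximum is QRM→AUR→FYR→QRM at 1.1651; arbitrage exists.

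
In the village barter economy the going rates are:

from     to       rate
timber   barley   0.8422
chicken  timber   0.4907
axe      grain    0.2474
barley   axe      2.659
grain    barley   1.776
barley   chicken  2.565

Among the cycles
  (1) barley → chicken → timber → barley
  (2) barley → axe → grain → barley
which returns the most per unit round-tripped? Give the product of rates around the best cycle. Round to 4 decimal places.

1.1683

(1) 2.565 × 0.4907 × 0.8422 = 1.06003
(2) 2.659 × 0.2474 × 1.776 = 1.16832
Highest is cycle (2) at 1.1683 (>1, arbitrage).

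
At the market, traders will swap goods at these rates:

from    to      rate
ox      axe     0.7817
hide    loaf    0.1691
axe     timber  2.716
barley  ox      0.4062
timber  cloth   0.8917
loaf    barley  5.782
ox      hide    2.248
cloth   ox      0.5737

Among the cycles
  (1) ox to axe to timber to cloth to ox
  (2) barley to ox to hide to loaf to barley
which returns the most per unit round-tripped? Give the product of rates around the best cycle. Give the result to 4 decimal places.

(1) 0.7817 × 2.716 × 0.8917 × 0.5737 = 1.08611
(2) 0.4062 × 2.248 × 0.1691 × 5.782 = 0.89281
Highest is cycle (1) at 1.0861 (>1, arbitrage).

1.0861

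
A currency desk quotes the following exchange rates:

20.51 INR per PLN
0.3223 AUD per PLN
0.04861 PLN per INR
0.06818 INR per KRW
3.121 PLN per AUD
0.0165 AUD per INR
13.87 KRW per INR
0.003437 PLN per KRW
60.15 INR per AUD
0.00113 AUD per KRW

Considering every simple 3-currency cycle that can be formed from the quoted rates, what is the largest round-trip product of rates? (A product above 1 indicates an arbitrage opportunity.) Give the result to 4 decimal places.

INR→AUD→PLN→INR: 0.0165 × 3.121 × 20.51 = 1.05619
INR→KRW→PLN→INR: 13.87 × 0.003437 × 20.51 = 0.97774
INR→KRW→AUD→INR: 13.87 × 0.00113 × 60.15 = 0.94274
INR→PLN→AUD→INR: 0.04861 × 0.3223 × 60.15 = 0.94237
Maximum is INR→AUD→PLN→INR at 1.0562; arbitrage exists.

1.0562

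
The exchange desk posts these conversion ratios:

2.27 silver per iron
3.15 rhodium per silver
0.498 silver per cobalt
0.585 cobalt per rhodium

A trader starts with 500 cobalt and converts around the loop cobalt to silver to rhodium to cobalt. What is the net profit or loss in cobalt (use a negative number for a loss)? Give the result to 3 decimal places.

500 cobalt × 0.498 = 249 silver
249 silver × 3.15 = 784.35 rhodium
784.35 rhodium × 0.585 = 458.84475 cobalt
Net change: 458.84475 − 500 = -41.15525 cobalt

-41.155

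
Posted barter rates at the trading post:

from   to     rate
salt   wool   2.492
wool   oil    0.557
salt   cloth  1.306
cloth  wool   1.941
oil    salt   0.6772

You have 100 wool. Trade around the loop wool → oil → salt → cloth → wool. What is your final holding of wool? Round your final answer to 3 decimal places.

95.618

100 wool × 0.557 = 55.7 oil
55.7 oil × 0.6772 = 37.72004 salt
37.72004 salt × 1.306 = 49.26237224 cloth
49.26237224 cloth × 1.941 = 95.61826451784 wool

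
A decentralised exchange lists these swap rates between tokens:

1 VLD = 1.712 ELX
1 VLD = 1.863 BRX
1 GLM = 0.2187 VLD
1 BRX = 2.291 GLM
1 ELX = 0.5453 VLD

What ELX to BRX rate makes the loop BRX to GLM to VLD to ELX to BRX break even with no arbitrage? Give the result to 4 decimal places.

Known legs of the cycle: 2.291 × 0.2187 × 1.712 = 0.8577833904
For no arbitrage the full-cycle product must be 1, so the missing rate is 1 / 0.8577833904 ≈ 1.165795.

1.1658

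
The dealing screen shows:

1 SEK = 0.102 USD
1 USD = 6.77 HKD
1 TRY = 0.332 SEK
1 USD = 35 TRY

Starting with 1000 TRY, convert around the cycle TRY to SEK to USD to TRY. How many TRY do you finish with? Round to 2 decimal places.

1185.24

1000 TRY × 0.332 = 332 SEK
332 SEK × 0.102 = 33.864 USD
33.864 USD × 35 = 1185.24 TRY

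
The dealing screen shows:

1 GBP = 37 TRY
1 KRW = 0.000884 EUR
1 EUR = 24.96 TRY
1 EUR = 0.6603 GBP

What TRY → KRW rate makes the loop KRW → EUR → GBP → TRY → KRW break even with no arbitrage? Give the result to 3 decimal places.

46.303

Known legs of the cycle: 0.000884 × 0.6603 × 37 = 0.0215970924
For no arbitrage the full-cycle product must be 1, so the missing rate is 1 / 0.0215970924 ≈ 46.30253.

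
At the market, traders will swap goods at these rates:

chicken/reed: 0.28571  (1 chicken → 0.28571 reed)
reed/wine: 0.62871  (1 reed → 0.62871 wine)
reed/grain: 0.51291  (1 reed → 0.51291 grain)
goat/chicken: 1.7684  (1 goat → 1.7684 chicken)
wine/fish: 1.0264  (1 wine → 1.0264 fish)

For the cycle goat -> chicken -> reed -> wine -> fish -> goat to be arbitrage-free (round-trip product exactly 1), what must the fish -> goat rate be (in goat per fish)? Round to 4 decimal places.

Known legs of the cycle: 1.7684 × 0.28571 × 0.62871 × 1.0264 = 0.326041557351736416
For no arbitrage the full-cycle product must be 1, so the missing rate is 1 / 0.326041557351736416 ≈ 3.067094.

3.0671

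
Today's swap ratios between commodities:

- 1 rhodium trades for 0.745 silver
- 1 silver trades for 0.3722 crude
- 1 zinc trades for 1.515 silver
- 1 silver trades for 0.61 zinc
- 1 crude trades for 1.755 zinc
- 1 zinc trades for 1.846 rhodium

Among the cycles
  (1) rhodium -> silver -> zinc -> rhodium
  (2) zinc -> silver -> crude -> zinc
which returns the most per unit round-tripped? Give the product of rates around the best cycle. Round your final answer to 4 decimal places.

(1) 0.745 × 0.61 × 1.846 = 0.83891
(2) 1.515 × 0.3722 × 1.755 = 0.98961
Highest is cycle (2) at 0.9896 (≤1, no arbitrage).

0.9896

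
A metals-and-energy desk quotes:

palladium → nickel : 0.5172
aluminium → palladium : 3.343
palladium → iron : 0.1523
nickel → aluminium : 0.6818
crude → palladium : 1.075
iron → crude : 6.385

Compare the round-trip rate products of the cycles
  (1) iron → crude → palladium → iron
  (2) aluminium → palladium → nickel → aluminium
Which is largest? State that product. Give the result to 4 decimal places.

1.1788

(1) 6.385 × 1.075 × 0.1523 = 1.04537
(2) 3.343 × 0.5172 × 0.6818 = 1.17883
Highest is cycle (2) at 1.1788 (>1, arbitrage).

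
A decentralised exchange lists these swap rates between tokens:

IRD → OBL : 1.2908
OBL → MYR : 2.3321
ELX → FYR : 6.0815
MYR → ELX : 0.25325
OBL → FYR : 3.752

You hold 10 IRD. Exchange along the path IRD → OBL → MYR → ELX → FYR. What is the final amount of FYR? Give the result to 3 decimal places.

10 IRD × 1.2908 = 12.908 OBL
12.908 OBL × 2.3321 = 30.1027468 MYR
30.1027468 MYR × 0.25325 = 7.6235206271 ELX
7.6235206271 ELX × 6.0815 = 46.36244069370865 FYR

46.362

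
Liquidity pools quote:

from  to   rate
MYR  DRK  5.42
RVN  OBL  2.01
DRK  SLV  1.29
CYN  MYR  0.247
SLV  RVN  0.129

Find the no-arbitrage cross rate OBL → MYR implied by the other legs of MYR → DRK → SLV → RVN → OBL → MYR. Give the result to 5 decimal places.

0.55160

Known legs of the cycle: 5.42 × 1.29 × 0.129 × 2.01 = 1.812903822
For no arbitrage the full-cycle product must be 1, so the missing rate is 1 / 1.812903822 ≈ 0.5516012.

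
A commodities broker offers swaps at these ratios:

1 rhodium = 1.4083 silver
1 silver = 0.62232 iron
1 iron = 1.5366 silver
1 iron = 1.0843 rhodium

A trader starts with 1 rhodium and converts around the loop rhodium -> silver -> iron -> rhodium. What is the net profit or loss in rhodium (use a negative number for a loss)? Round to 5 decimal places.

1 rhodium × 1.4083 = 1.4083 silver
1.4083 silver × 0.62232 = 0.876413256 iron
0.876413256 iron × 1.0843 = 0.9502948934808 rhodium
Net change: 0.9502948934808 − 1 = -0.0497051065192 rhodium

-0.04971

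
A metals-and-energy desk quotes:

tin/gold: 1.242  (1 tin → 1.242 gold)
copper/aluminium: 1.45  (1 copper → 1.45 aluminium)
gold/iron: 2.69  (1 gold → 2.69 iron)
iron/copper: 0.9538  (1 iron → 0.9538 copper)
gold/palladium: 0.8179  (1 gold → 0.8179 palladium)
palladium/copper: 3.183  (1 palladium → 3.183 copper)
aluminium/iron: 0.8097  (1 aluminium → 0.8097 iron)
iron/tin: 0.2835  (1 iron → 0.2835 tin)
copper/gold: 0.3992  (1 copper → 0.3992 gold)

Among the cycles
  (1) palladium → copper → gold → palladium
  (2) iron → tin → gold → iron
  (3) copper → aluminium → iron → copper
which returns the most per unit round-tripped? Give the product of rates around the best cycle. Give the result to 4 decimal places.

1.1198

(1) 3.183 × 0.3992 × 0.8179 = 1.03927
(2) 0.2835 × 1.242 × 2.69 = 0.94717
(3) 1.45 × 0.8097 × 0.9538 = 1.11982
Highest is cycle (3) at 1.1198 (>1, arbitrage).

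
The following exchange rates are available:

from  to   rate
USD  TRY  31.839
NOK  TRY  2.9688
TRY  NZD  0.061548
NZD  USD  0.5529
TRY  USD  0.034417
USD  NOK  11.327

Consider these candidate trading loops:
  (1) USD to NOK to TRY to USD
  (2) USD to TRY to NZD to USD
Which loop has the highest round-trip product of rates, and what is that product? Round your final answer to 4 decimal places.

1.1574

(1) 11.327 × 2.9688 × 0.034417 = 1.15736
(2) 31.839 × 0.061548 × 0.5529 = 1.08348
Highest is cycle (1) at 1.1574 (>1, arbitrage).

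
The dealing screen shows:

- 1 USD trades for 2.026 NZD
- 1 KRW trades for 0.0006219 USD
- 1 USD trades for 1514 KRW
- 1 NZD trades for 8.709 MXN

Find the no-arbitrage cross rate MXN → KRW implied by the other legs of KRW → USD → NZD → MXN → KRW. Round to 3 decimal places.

Known legs of the cycle: 0.0006219 × 2.026 × 8.709 = 0.0109730735046
For no arbitrage the full-cycle product must be 1, so the missing rate is 1 / 0.0109730735046 ≈ 91.13217.

91.132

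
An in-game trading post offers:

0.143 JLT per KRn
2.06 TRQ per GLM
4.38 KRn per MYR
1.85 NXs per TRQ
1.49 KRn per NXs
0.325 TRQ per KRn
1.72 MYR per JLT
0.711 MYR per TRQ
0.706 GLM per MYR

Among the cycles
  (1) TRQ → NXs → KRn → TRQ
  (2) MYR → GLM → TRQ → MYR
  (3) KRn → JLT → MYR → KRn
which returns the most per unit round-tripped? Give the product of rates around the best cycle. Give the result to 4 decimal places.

1.0773

(1) 1.85 × 1.49 × 0.325 = 0.89586
(2) 0.706 × 2.06 × 0.711 = 1.03405
(3) 0.143 × 1.72 × 4.38 = 1.07730
Highest is cycle (3) at 1.0773 (>1, arbitrage).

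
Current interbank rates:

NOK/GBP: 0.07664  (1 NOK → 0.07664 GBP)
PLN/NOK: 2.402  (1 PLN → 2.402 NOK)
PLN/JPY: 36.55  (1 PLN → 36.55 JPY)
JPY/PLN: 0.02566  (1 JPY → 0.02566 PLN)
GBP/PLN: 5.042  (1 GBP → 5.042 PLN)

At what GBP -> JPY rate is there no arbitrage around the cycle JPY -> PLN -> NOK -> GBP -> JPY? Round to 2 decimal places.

Known legs of the cycle: 0.02566 × 2.402 × 0.07664 = 0.0047237309248
For no arbitrage the full-cycle product must be 1, so the missing rate is 1 / 0.0047237309248 ≈ 211.6971.

211.70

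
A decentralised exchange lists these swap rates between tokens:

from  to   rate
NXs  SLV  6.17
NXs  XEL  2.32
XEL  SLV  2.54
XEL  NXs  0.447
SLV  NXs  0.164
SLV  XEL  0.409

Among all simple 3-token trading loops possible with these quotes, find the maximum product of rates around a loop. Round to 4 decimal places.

SLV→XEL→NXs→SLV: 0.409 × 0.447 × 6.17 = 1.12802
SLV→NXs→XEL→SLV: 0.164 × 2.32 × 2.54 = 0.96642
Maximum is SLV→XEL→NXs→SLV at 1.1280; arbitrage exists.

1.1280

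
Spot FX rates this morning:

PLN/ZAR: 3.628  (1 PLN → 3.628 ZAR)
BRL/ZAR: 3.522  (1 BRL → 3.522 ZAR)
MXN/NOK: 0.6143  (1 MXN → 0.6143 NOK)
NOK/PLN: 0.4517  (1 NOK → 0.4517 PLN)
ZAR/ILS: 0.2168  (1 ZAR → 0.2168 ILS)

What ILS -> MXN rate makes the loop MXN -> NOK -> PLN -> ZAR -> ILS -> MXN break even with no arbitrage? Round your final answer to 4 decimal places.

Known legs of the cycle: 0.6143 × 0.4517 × 3.628 × 0.2168 = 0.218251462272224
For no arbitrage the full-cycle product must be 1, so the missing rate is 1 / 0.218251462272224 ≈ 4.581871.

4.5819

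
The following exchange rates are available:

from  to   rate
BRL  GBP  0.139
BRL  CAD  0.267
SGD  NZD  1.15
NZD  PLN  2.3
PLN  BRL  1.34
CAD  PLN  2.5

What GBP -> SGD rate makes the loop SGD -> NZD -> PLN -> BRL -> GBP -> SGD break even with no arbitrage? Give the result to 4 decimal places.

2.0298

Known legs of the cycle: 1.15 × 2.3 × 1.34 × 0.139 = 0.4926577
For no arbitrage the full-cycle product must be 1, so the missing rate is 1 / 0.4926577 ≈ 2.029807.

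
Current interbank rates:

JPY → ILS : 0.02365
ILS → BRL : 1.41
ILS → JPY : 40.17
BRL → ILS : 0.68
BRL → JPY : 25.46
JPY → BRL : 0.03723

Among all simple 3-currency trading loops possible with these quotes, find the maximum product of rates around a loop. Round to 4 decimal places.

BRL→ILS→JPY→BRL: 0.68 × 40.17 × 0.03723 = 1.01696
BRL→JPY→ILS→BRL: 25.46 × 0.02365 × 1.41 = 0.84900
Maximum is BRL→ILS→JPY→BRL at 1.0170; arbitrage exists.

1.0170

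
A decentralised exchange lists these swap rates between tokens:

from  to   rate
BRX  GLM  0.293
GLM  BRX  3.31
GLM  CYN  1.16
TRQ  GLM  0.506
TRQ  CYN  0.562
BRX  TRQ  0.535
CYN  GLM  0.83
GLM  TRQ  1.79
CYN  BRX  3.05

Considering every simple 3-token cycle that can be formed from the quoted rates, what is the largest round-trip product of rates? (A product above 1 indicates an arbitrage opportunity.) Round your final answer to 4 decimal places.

GLM→CYN→BRX→GLM: 1.16 × 3.05 × 0.293 = 1.03663
BRX→TRQ→CYN→BRX: 0.535 × 0.562 × 3.05 = 0.91704
GLM→BRX→TRQ→GLM: 3.31 × 0.535 × 0.506 = 0.89605
GLM→TRQ→CYN→GLM: 1.79 × 0.562 × 0.83 = 0.83496
Maximum is GLM→CYN→BRX→GLM at 1.0366; arbitrage exists.

1.0366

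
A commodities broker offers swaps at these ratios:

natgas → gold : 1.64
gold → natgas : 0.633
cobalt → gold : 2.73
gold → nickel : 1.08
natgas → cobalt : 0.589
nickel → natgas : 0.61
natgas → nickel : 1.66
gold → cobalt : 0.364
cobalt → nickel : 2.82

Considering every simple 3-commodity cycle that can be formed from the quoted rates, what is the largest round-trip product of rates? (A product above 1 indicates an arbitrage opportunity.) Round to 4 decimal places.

1.0804

nickel→natgas→gold→nickel: 0.61 × 1.64 × 1.08 = 1.08043
cobalt→gold→natgas→cobalt: 2.73 × 0.633 × 0.589 = 1.01785
nickel→natgas→cobalt→nickel: 0.61 × 0.589 × 2.82 = 1.01320
Maximum is nickel→natgas→gold→nickel at 1.0804; arbitrage exists.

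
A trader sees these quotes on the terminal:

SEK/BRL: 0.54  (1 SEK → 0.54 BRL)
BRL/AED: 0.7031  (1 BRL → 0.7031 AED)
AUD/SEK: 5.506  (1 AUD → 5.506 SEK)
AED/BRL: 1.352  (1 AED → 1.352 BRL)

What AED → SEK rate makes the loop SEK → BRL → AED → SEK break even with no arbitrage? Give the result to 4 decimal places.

2.6338

Known legs of the cycle: 0.54 × 0.7031 = 0.379674
For no arbitrage the full-cycle product must be 1, so the missing rate is 1 / 0.379674 ≈ 2.633839.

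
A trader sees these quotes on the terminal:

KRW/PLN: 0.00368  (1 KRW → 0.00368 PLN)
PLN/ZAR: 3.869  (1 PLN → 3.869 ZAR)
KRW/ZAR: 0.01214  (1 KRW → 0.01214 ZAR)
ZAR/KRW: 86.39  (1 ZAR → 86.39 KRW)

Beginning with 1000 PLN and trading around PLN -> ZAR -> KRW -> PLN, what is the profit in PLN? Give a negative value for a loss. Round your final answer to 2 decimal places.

1000 PLN × 3.869 = 3869 ZAR
3869 ZAR × 86.39 = 334242.91 KRW
334242.91 KRW × 0.00368 = 1230.0139088 PLN
Net change: 1230.0139088 − 1000 = 230.0139088 PLN

230.01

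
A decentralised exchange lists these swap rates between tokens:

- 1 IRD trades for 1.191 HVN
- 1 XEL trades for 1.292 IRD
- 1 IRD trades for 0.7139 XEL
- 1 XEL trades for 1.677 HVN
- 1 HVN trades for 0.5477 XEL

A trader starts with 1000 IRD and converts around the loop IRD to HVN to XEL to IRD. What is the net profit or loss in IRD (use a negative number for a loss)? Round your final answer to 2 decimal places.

-157.21

1000 IRD × 1.191 = 1191 HVN
1191 HVN × 0.5477 = 652.3107 XEL
652.3107 XEL × 1.292 = 842.7854244 IRD
Net change: 842.7854244 − 1000 = -157.2145756 IRD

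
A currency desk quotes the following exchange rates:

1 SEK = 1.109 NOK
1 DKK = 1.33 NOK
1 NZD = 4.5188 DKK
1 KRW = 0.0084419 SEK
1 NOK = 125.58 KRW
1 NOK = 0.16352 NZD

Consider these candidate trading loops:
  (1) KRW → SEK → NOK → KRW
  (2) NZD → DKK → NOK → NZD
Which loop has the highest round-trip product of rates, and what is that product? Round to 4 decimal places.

(1) 0.0084419 × 1.109 × 125.58 = 1.17569
(2) 4.5188 × 1.33 × 0.16352 = 0.98276
Highest is cycle (1) at 1.1757 (>1, arbitrage).

1.1757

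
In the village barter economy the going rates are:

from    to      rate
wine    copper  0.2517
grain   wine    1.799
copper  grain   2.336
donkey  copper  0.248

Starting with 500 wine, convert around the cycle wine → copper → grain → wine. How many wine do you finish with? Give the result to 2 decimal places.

528.88

500 wine × 0.2517 = 125.85 copper
125.85 copper × 2.336 = 293.9856 grain
293.9856 grain × 1.799 = 528.8800944 wine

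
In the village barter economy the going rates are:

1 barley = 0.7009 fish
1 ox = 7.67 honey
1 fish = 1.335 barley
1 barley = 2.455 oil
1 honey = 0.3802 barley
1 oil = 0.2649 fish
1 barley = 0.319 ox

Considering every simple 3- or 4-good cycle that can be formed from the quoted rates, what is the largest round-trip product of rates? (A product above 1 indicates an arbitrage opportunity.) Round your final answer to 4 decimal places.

ox→honey→barley→ox: 7.67 × 0.3802 × 0.319 = 0.93025
fish→barley→oil→fish: 1.335 × 2.455 × 0.2649 = 0.86819
Maximum is ox→honey→barley→ox at 0.9302; no arbitrage — every cycle loses value.

0.9302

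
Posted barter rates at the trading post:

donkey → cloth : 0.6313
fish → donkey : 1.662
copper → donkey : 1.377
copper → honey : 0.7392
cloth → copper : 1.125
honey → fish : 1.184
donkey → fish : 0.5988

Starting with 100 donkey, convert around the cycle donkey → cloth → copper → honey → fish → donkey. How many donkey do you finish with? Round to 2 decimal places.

100 donkey × 0.6313 = 63.13 cloth
63.13 cloth × 1.125 = 71.02125 copper
71.02125 copper × 0.7392 = 52.498908 honey
52.498908 honey × 1.184 = 62.158707072 fish
62.158707072 fish × 1.662 = 103.307771153664 donkey

103.31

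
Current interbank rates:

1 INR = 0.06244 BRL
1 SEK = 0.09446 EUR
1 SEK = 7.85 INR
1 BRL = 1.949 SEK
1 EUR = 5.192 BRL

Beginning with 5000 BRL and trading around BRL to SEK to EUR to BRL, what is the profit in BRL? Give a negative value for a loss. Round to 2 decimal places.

5000 BRL × 1.949 = 9745 SEK
9745 SEK × 0.09446 = 920.5127 EUR
920.5127 EUR × 5.192 = 4779.3019384 BRL
Net change: 4779.3019384 − 5000 = -220.6980616 BRL

-220.70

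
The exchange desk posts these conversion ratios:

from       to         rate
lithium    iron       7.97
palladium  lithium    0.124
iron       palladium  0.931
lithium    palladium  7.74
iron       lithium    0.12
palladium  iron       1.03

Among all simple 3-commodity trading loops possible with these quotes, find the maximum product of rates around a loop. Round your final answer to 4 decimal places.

lithium→palladium→iron→lithium: 7.74 × 1.03 × 0.12 = 0.95666
lithium→iron→palladium→lithium: 7.97 × 0.931 × 0.124 = 0.92009
Maximum is lithium→palladium→iron→lithium at 0.9567; no arbitrage — every cycle loses value.

0.9567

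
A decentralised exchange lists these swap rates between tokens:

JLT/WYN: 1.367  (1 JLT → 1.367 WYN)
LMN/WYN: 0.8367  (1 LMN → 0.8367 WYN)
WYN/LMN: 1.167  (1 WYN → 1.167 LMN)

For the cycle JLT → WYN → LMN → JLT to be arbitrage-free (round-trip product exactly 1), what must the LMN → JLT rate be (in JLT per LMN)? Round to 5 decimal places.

0.62685

Known legs of the cycle: 1.367 × 1.167 = 1.595289
For no arbitrage the full-cycle product must be 1, so the missing rate is 1 / 1.595289 ≈ 0.6268457.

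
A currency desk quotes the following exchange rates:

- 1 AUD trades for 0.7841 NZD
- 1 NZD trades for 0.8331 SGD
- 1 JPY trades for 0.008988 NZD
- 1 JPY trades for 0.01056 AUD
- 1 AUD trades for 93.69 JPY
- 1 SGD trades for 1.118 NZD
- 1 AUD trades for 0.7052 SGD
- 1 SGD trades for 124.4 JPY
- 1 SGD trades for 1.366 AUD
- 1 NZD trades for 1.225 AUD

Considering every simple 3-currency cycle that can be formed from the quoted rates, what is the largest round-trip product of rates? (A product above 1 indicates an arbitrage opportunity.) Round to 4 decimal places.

1.0316

JPY→NZD→AUD→JPY: 0.008988 × 1.225 × 93.69 = 1.03156
SGD→NZD→AUD→SGD: 1.118 × 1.225 × 0.7052 = 0.96581
JPY→NZD→SGD→JPY: 0.008988 × 0.8331 × 124.4 = 0.93150
JPY→AUD→SGD→JPY: 0.01056 × 0.7052 × 124.4 = 0.92640
SGD→AUD→NZD→SGD: 1.366 × 0.7841 × 0.8331 = 0.89232
Maximum is JPY→NZD→AUD→JPY at 1.0316; arbitrage exists.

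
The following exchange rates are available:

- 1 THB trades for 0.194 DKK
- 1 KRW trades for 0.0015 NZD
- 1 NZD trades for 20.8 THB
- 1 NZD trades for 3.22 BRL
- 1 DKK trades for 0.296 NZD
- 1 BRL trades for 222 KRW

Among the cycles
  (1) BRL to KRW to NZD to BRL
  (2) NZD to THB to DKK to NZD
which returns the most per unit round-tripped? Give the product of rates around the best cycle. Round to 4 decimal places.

1.1944

(1) 222 × 0.0015 × 3.22 = 1.07226
(2) 20.8 × 0.194 × 0.296 = 1.19442
Highest is cycle (2) at 1.1944 (>1, arbitrage).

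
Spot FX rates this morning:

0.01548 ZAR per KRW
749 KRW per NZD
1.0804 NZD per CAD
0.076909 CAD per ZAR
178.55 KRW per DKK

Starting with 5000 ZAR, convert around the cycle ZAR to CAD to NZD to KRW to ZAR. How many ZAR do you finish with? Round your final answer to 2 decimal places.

5000 ZAR × 0.076909 = 384.545 CAD
384.545 CAD × 1.0804 = 415.462418 NZD
415.462418 NZD × 749 = 311181.351082 KRW
311181.351082 KRW × 0.01548 = 4817.08731474936 ZAR

4817.09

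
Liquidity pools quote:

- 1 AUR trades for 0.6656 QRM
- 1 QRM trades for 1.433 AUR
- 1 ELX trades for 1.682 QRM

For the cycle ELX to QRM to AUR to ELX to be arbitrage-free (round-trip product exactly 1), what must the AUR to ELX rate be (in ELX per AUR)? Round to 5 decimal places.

0.41489

Known legs of the cycle: 1.682 × 1.433 = 2.410306
For no arbitrage the full-cycle product must be 1, so the missing rate is 1 / 2.410306 ≈ 0.4148851.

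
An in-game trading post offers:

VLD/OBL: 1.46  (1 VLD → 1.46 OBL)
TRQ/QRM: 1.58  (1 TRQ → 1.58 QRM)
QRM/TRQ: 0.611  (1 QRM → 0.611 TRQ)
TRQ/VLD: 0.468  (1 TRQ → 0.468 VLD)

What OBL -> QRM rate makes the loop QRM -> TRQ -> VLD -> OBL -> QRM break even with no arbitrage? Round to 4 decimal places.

2.3953

Known legs of the cycle: 0.611 × 0.468 × 1.46 = 0.41748408
For no arbitrage the full-cycle product must be 1, so the missing rate is 1 / 0.41748408 ≈ 2.395301.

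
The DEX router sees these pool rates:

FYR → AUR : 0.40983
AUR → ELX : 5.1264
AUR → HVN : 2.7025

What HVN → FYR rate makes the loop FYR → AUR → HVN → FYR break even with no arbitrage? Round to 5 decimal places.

Known legs of the cycle: 0.40983 × 2.7025 = 1.107565575
For no arbitrage the full-cycle product must be 1, so the missing rate is 1 / 1.107565575 ≈ 0.9028811.

0.90288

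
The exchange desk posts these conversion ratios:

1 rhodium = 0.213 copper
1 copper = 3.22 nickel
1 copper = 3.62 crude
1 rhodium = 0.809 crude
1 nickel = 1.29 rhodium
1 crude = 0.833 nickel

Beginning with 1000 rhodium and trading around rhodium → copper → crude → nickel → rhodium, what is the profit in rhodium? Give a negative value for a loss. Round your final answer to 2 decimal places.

1000 rhodium × 0.213 = 213 copper
213 copper × 3.62 = 771.06 crude
771.06 crude × 0.833 = 642.29298 nickel
642.29298 nickel × 1.29 = 828.5579442 rhodium
Net change: 828.5579442 − 1000 = -171.4420558 rhodium

-171.44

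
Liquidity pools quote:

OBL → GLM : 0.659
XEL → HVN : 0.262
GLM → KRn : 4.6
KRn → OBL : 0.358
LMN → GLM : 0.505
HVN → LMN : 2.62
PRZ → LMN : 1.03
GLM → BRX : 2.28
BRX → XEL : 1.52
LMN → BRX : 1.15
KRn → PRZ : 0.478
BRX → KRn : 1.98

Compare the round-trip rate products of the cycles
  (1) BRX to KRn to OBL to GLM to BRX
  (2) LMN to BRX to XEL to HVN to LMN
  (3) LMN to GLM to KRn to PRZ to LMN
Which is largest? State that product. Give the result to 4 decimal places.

1.1999

(1) 1.98 × 0.358 × 0.659 × 2.28 = 1.06505
(2) 1.15 × 1.52 × 0.262 × 2.62 = 1.19990
(3) 0.505 × 4.6 × 0.478 × 1.03 = 1.14371
Highest is cycle (2) at 1.1999 (>1, arbitrage).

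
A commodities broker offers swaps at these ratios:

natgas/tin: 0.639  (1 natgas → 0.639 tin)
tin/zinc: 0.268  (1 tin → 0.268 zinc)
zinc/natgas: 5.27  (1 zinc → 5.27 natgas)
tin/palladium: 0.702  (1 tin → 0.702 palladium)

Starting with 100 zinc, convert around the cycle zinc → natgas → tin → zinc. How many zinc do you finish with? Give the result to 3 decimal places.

100 zinc × 5.27 = 527 natgas
527 natgas × 0.639 = 336.753 tin
336.753 tin × 0.268 = 90.249804 zinc

90.250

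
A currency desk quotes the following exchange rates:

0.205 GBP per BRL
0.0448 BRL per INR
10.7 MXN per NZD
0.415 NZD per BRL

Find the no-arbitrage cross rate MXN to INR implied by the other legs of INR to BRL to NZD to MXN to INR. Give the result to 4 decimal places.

Known legs of the cycle: 0.0448 × 0.415 × 10.7 = 0.1989344
For no arbitrage the full-cycle product must be 1, so the missing rate is 1 / 0.1989344 ≈ 5.026783.

5.0268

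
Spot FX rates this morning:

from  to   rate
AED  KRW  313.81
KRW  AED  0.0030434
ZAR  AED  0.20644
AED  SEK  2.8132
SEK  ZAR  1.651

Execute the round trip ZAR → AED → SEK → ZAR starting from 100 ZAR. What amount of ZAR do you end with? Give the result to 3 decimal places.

95.883

100 ZAR × 0.20644 = 20.644 AED
20.644 AED × 2.8132 = 58.0757008 SEK
58.0757008 SEK × 1.651 = 95.8829820208 ZAR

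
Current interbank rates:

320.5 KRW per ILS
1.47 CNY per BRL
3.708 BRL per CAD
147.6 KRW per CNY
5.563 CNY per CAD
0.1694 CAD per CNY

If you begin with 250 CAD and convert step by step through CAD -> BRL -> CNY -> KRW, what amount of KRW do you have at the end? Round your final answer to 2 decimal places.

201133.04

250 CAD × 3.708 = 927 BRL
927 BRL × 1.47 = 1362.69 CNY
1362.69 CNY × 147.6 = 201133.044 KRW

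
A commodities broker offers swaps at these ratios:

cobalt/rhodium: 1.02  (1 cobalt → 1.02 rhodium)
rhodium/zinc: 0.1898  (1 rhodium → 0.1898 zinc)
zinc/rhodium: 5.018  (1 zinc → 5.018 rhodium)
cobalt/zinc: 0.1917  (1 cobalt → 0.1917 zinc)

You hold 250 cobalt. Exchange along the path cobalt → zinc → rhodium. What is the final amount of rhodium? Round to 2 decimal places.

240.49

250 cobalt × 0.1917 = 47.925 zinc
47.925 zinc × 5.018 = 240.48765 rhodium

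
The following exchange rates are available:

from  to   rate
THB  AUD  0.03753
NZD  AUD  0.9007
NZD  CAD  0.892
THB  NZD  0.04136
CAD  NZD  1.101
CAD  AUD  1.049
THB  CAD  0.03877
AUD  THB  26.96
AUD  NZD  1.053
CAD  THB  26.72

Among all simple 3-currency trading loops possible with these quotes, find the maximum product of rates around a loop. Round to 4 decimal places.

1.0965

CAD→AUD→THB→CAD: 1.049 × 26.96 × 0.03877 = 1.09646
THB→NZD→AUD→THB: 0.04136 × 0.9007 × 26.96 = 1.00434
CAD→THB→NZD→CAD: 26.72 × 0.04136 × 0.892 = 0.98578
CAD→AUD→NZD→CAD: 1.049 × 1.053 × 0.892 = 0.98530
Maximum is CAD→AUD→THB→CAD at 1.0965; arbitrage exists.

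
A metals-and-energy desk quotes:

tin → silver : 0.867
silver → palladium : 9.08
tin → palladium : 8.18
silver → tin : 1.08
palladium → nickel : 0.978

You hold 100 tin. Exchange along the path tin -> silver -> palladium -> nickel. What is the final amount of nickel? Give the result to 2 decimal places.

100 tin × 0.867 = 86.7 silver
86.7 silver × 9.08 = 787.236 palladium
787.236 palladium × 0.978 = 769.916808 nickel

769.92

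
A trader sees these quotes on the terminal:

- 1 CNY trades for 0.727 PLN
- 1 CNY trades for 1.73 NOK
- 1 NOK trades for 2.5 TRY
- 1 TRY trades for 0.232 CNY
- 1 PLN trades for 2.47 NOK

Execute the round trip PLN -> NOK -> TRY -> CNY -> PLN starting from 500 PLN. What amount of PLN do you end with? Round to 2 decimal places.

500 PLN × 2.47 = 1235 NOK
1235 NOK × 2.5 = 3087.5 TRY
3087.5 TRY × 0.232 = 716.3 CNY
716.3 CNY × 0.727 = 520.7501 PLN

520.75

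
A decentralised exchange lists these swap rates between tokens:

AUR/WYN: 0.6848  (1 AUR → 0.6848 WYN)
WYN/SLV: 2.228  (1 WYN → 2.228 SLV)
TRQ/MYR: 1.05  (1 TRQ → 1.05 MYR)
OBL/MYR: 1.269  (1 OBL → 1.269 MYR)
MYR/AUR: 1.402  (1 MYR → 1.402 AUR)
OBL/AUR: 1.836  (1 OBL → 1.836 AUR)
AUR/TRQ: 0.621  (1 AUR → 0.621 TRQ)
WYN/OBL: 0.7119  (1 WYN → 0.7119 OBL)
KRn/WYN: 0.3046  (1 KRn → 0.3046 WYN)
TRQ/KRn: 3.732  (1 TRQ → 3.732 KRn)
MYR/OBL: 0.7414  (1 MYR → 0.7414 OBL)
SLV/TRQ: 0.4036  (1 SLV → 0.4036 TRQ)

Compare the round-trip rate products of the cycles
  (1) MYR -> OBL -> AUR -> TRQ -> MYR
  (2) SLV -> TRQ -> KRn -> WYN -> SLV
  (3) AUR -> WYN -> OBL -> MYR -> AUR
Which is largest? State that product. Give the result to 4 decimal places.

1.0222

(1) 0.7414 × 1.836 × 0.621 × 1.05 = 0.88758
(2) 0.4036 × 3.732 × 0.3046 × 2.228 = 1.02220
(3) 0.6848 × 0.7119 × 1.269 × 1.402 = 0.86735
Highest is cycle (2) at 1.0222 (>1, arbitrage).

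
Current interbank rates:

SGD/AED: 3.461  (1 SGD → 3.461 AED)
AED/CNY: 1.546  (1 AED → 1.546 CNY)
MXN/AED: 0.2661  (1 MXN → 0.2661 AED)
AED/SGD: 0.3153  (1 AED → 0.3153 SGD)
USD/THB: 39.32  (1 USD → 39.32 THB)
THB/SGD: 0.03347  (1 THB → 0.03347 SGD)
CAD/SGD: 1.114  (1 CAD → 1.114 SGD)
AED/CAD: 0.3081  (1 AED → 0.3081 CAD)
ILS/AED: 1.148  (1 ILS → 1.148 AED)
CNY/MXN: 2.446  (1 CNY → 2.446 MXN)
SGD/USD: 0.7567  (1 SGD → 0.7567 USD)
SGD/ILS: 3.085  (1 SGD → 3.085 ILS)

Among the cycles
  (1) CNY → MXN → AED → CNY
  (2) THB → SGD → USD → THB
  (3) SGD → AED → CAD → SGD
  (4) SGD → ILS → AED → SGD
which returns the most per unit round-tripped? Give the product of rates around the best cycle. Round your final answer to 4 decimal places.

1.1879

(1) 2.446 × 0.2661 × 1.546 = 1.00626
(2) 0.03347 × 0.7567 × 39.32 = 0.99585
(3) 3.461 × 0.3081 × 1.114 = 1.18790
(4) 3.085 × 1.148 × 0.3153 = 1.11666
Highest is cycle (3) at 1.1879 (>1, arbitrage).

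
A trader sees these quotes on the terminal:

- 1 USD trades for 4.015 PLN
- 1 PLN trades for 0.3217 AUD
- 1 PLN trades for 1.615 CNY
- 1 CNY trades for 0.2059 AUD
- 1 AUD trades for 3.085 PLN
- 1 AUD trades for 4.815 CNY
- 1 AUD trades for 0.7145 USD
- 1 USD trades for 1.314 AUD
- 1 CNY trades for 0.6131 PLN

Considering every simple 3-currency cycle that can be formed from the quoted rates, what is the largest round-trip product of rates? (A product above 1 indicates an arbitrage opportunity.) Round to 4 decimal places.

CNY→AUD→PLN→CNY: 0.2059 × 3.085 × 1.615 = 1.02585
CNY→PLN→AUD→CNY: 0.6131 × 0.3217 × 4.815 = 0.94968
AUD→USD→PLN→AUD: 0.7145 × 4.015 × 0.3217 = 0.92287
Maximum is CNY→AUD→PLN→CNY at 1.0259; arbitrage exists.

1.0259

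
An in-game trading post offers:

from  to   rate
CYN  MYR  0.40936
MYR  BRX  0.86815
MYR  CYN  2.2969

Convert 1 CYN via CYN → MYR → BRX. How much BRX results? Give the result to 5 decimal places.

1 CYN × 0.40936 = 0.40936 MYR
0.40936 MYR × 0.86815 = 0.355385884 BRX

0.35539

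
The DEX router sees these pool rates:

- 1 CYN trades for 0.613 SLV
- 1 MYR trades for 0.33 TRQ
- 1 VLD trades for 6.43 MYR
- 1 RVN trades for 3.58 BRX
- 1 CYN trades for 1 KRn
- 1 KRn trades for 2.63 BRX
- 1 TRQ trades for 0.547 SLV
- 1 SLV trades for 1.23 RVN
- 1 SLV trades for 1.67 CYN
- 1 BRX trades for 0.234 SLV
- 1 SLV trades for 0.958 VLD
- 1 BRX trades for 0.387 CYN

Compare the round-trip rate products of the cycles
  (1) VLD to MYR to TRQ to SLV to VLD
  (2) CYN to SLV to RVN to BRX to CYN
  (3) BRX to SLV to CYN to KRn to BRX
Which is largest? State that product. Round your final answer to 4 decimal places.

1.1119

(1) 6.43 × 0.33 × 0.547 × 0.958 = 1.11193
(2) 0.613 × 1.23 × 3.58 × 0.387 = 1.04462
(3) 0.234 × 1.67 × 1 × 2.63 = 1.02775
Highest is cycle (1) at 1.1119 (>1, arbitrage).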